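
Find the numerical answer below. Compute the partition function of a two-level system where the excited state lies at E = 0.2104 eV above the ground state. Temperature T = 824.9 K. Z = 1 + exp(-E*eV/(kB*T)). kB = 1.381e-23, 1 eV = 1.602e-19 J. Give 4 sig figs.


Step 1: Compute beta*E = E*eV/(kB*T) = 0.2104*1.602e-19/(1.381e-23*824.9) = 2.959
Step 2: exp(-beta*E) = exp(-2.959) = 0.05188
Step 3: Z = 1 + 0.05188 = 1.052

1.052


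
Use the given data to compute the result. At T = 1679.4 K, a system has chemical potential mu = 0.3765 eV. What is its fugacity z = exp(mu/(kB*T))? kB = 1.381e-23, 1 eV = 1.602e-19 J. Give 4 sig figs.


Step 1: Convert mu to Joules: 0.3765*1.602e-19 = 6.032e-20 J
Step 2: kB*T = 1.381e-23*1679.4 = 2.319e-20 J
Step 3: mu/(kB*T) = 2.601
Step 4: z = exp(2.601) = 13.47

13.47


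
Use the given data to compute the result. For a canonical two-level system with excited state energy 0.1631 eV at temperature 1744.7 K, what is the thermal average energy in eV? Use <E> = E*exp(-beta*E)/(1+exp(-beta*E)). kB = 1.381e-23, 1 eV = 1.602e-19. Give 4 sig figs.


Step 1: beta*E = 0.1631*1.602e-19/(1.381e-23*1744.7) = 1.084
Step 2: exp(-beta*E) = 0.3381
Step 3: <E> = 0.1631*0.3381/(1+0.3381) = 0.04121 eV

0.04121


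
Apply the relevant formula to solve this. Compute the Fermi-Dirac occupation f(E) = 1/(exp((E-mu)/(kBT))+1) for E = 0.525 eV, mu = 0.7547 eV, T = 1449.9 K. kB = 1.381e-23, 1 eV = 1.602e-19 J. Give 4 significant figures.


Step 1: (E - mu) = 0.525 - 0.7547 = -0.2297 eV
Step 2: Convert: (E-mu)*eV = -3.68e-20 J
Step 3: x = (E-mu)*eV/(kB*T) = -1.838
Step 4: f = 1/(exp(-1.838)+1) = 0.8627

0.8627


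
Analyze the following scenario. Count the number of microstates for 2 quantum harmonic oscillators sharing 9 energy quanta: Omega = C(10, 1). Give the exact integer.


Step 1: Use binomial coefficient C(10, 1)
Step 2: Numerator = 10! / 9!
Step 3: Denominator = 1!
Step 4: Omega = 10

10


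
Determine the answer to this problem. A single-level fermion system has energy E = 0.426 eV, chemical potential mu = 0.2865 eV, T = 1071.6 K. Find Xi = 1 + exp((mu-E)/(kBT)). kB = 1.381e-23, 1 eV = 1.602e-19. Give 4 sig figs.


Step 1: (mu - E) = 0.2865 - 0.426 = -0.1395 eV
Step 2: x = (mu-E)*eV/(kB*T) = -0.1395*1.602e-19/(1.381e-23*1071.6) = -1.51
Step 3: exp(x) = 0.2209
Step 4: Xi = 1 + 0.2209 = 1.221

1.221


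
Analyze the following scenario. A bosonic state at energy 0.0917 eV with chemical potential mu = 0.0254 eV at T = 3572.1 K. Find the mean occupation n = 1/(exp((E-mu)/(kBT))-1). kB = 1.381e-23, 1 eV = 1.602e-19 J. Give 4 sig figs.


Step 1: (E - mu) = 0.0663 eV
Step 2: x = (E-mu)*eV/(kB*T) = 0.0663*1.602e-19/(1.381e-23*3572.1) = 0.2153
Step 3: exp(x) = 1.24
Step 4: n = 1/(exp(x)-1) = 4.162

4.162


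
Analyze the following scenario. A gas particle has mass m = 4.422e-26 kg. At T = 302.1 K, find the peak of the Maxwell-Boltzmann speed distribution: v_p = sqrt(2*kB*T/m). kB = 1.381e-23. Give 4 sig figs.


Step 1: Numerator = 2*kB*T = 2*1.381e-23*302.1 = 8.344e-21
Step 2: Ratio = 8.344e-21 / 4.422e-26 = 1.887e+05
Step 3: v_p = sqrt(1.887e+05) = 434.4 m/s

434.4


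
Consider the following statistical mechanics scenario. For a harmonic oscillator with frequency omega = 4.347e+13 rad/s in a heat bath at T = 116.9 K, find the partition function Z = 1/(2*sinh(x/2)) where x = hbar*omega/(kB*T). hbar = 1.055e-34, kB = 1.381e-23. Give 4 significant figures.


Step 1: Compute x = hbar*omega/(kB*T) = 1.055e-34*4.347e+13/(1.381e-23*116.9) = 2.841
Step 2: x/2 = 1.42
Step 3: sinh(x/2) = 1.949
Step 4: Z = 1/(2*1.949) = 0.2566

0.2566


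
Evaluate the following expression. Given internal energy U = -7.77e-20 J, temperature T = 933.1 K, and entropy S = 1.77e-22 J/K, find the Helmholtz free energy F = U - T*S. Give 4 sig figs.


Step 1: T*S = 933.1 * 1.77e-22 = 1.652e-19 J
Step 2: F = U - T*S = -7.77e-20 - 1.652e-19
Step 3: F = -2.429e-19 J

-2.429e-19


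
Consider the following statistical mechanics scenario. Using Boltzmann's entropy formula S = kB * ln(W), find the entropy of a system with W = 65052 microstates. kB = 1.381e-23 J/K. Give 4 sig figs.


Step 1: ln(W) = ln(65052) = 11.08
Step 2: S = kB * ln(W) = 1.381e-23 * 11.08
Step 3: S = 1.531e-22 J/K

1.531e-22


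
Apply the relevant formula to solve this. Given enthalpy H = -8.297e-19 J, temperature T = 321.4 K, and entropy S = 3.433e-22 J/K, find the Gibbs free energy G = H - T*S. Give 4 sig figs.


Step 1: T*S = 321.4 * 3.433e-22 = 1.103e-19 J
Step 2: G = H - T*S = -8.297e-19 - 1.103e-19
Step 3: G = -9.4e-19 J

-9.4e-19


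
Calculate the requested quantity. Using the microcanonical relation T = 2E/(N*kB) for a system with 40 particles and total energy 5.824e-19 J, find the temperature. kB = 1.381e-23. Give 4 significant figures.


Step 1: Numerator = 2*E = 2*5.824e-19 = 1.165e-18 J
Step 2: Denominator = N*kB = 40*1.381e-23 = 5.524e-22
Step 3: T = 1.165e-18 / 5.524e-22 = 2109 K

2109


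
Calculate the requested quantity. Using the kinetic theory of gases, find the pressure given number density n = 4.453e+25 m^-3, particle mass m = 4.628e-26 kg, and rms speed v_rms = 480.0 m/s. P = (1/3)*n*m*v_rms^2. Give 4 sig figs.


Step 1: v_rms^2 = 480.0^2 = 2.304e+05
Step 2: n*m = 4.453e+25*4.628e-26 = 2.061
Step 3: P = (1/3)*2.061*2.304e+05 = 1.583e+05 Pa

1.583e+05


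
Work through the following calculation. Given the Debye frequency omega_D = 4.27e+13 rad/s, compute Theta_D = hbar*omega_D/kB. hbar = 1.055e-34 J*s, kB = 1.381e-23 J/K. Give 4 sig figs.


Step 1: hbar*omega_D = 1.055e-34 * 4.27e+13 = 4.505e-21 J
Step 2: Theta_D = 4.505e-21 / 1.381e-23
Step 3: Theta_D = 326.2 K

326.2


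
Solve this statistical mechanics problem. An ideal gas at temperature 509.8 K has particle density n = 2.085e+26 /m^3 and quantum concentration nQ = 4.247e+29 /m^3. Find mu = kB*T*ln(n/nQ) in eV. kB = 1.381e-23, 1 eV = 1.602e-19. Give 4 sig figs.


Step 1: n/nQ = 2.085e+26/4.247e+29 = 0.0004909
Step 2: ln(n/nQ) = -7.619
Step 3: mu = kB*T*ln(n/nQ) = 7.04e-21*-7.619 = -5.364e-20 J
Step 4: Convert to eV: -5.364e-20/1.602e-19 = -0.3348 eV

-0.3348


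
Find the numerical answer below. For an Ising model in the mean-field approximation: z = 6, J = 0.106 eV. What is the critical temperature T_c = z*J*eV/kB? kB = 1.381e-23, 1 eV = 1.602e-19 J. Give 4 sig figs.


Step 1: z*J = 6*0.106 = 0.636 eV
Step 2: Convert to Joules: 0.636*1.602e-19 = 1.019e-19 J
Step 3: T_c = 1.019e-19 / 1.381e-23 = 7378 K

7378


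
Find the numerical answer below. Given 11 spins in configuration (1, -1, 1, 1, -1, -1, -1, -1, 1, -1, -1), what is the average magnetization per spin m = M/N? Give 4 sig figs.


Step 1: Count up spins (+1): 4, down spins (-1): 7
Step 2: Total magnetization M = 4 - 7 = -3
Step 3: m = M/N = -3/11 = -0.2727

-0.2727


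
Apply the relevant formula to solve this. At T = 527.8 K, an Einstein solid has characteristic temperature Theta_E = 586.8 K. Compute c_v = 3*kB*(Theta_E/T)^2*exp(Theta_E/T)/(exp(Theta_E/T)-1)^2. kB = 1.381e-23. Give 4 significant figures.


Step 1: x = Theta_E/T = 586.8/527.8 = 1.112
Step 2: x^2 = 1.236
Step 3: exp(x) = 3.04
Step 4: c_v = 3*1.381e-23*1.236*3.04/(3.04-1)^2 = 3.741e-23

3.741e-23


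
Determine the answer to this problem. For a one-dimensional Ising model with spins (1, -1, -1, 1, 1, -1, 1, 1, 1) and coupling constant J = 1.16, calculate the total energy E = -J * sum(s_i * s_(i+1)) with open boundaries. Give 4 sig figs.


Step 1: Nearest-neighbor products: -1, 1, -1, 1, -1, -1, 1, 1
Step 2: Sum of products = 0
Step 3: E = -1.16 * 0 = 0

0


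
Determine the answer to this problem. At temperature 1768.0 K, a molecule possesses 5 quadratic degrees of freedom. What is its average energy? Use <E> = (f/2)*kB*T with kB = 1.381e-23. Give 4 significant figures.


Step 1: f/2 = 5/2 = 2.5
Step 2: kB*T = 1.381e-23 * 1768.0 = 2.442e-20
Step 3: <E> = 2.5 * 2.442e-20 = 6.104e-20 J

6.104e-20


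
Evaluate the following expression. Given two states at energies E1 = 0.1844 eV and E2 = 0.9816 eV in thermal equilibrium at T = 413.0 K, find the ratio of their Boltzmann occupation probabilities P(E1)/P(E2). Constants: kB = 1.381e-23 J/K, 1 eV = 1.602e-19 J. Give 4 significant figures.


Step 1: Compute energy difference dE = E1 - E2 = 0.1844 - 0.9816 = -0.7972 eV
Step 2: Convert to Joules: dE_J = -0.7972 * 1.602e-19 = -1.277e-19 J
Step 3: Compute exponent = -dE_J / (kB * T) = -(-1.277e-19) / (1.381e-23 * 413.0) = 22.39
Step 4: P(E1)/P(E2) = exp(22.39) = 5.304e+09

5.304e+09


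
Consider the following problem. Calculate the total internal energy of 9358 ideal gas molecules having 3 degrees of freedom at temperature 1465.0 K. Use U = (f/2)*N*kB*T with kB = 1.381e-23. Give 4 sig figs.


Step 1: f/2 = 3/2 = 1.5
Step 2: N*kB*T = 9358*1.381e-23*1465.0 = 1.893e-16
Step 3: U = 1.5 * 1.893e-16 = 2.84e-16 J

2.84e-16


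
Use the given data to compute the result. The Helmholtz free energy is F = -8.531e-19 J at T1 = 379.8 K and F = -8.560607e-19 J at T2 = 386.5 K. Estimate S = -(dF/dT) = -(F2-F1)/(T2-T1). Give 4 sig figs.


Step 1: dF = F2 - F1 = -8.560607e-19 - (-8.531e-19) = -2.9607e-21 J
Step 2: dT = T2 - T1 = 386.5 - 379.8 = 6.7 K
Step 3: S = -dF/dT = -(-2.9607e-21)/6.7 = 4.419e-22 J/K

4.419e-22


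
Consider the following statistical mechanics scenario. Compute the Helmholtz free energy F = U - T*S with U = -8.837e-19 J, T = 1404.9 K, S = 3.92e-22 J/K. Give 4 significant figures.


Step 1: T*S = 1404.9 * 3.92e-22 = 5.507e-19 J
Step 2: F = U - T*S = -8.837e-19 - 5.507e-19
Step 3: F = -1.434e-18 J

-1.434e-18


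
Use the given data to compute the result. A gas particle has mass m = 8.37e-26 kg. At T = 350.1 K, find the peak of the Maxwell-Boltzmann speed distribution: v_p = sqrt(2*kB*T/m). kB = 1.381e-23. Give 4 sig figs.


Step 1: Numerator = 2*kB*T = 2*1.381e-23*350.1 = 9.67e-21
Step 2: Ratio = 9.67e-21 / 8.37e-26 = 1.155e+05
Step 3: v_p = sqrt(1.155e+05) = 339.9 m/s

339.9


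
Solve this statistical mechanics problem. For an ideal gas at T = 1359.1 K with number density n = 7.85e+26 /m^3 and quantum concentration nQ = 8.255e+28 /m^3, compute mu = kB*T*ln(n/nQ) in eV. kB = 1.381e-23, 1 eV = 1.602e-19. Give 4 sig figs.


Step 1: n/nQ = 7.85e+26/8.255e+28 = 0.009509
Step 2: ln(n/nQ) = -4.655
Step 3: mu = kB*T*ln(n/nQ) = 1.877e-20*-4.655 = -8.738e-20 J
Step 4: Convert to eV: -8.738e-20/1.602e-19 = -0.5454 eV

-0.5454


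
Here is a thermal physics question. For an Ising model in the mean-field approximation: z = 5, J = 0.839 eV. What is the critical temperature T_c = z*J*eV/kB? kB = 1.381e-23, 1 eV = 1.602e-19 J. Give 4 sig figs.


Step 1: z*J = 5*0.839 = 4.195 eV
Step 2: Convert to Joules: 4.195*1.602e-19 = 6.72e-19 J
Step 3: T_c = 6.72e-19 / 1.381e-23 = 4.866e+04 K

4.866e+04


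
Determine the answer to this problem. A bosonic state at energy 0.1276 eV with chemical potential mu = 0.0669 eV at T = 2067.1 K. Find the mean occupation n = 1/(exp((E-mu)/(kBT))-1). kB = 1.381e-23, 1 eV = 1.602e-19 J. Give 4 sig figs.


Step 1: (E - mu) = 0.0607 eV
Step 2: x = (E-mu)*eV/(kB*T) = 0.0607*1.602e-19/(1.381e-23*2067.1) = 0.3406
Step 3: exp(x) = 1.406
Step 4: n = 1/(exp(x)-1) = 2.464

2.464


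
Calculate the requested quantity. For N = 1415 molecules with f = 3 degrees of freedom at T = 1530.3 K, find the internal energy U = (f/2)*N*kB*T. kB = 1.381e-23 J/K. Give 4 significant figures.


Step 1: f/2 = 3/2 = 1.5
Step 2: N*kB*T = 1415*1.381e-23*1530.3 = 2.99e-17
Step 3: U = 1.5 * 2.99e-17 = 4.486e-17 J

4.486e-17


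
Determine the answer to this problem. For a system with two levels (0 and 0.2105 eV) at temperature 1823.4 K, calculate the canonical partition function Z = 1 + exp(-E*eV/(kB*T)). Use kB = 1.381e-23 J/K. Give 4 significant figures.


Step 1: Compute beta*E = E*eV/(kB*T) = 0.2105*1.602e-19/(1.381e-23*1823.4) = 1.339
Step 2: exp(-beta*E) = exp(-1.339) = 0.2621
Step 3: Z = 1 + 0.2621 = 1.262

1.262


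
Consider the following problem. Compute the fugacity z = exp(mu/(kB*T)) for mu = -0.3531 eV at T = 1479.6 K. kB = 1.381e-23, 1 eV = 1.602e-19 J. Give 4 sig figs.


Step 1: Convert mu to Joules: -0.3531*1.602e-19 = -5.657e-20 J
Step 2: kB*T = 1.381e-23*1479.6 = 2.043e-20 J
Step 3: mu/(kB*T) = -2.768
Step 4: z = exp(-2.768) = 0.06276

0.06276


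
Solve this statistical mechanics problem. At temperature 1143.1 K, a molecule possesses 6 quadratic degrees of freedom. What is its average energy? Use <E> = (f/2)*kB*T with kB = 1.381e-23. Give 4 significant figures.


Step 1: f/2 = 6/2 = 3
Step 2: kB*T = 1.381e-23 * 1143.1 = 1.579e-20
Step 3: <E> = 3 * 1.579e-20 = 4.736e-20 J

4.736e-20


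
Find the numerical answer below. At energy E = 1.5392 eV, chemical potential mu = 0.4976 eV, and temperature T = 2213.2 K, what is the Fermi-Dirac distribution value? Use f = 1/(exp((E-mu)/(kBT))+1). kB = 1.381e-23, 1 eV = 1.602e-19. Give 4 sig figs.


Step 1: (E - mu) = 1.5392 - 0.4976 = 1.042 eV
Step 2: Convert: (E-mu)*eV = 1.669e-19 J
Step 3: x = (E-mu)*eV/(kB*T) = 5.459
Step 4: f = 1/(exp(5.459)+1) = 0.004238

0.004238


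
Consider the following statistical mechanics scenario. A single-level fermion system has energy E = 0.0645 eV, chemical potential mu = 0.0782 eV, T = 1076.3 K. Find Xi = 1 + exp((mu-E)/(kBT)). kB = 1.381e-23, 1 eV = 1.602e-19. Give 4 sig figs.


Step 1: (mu - E) = 0.0782 - 0.0645 = 0.0137 eV
Step 2: x = (mu-E)*eV/(kB*T) = 0.0137*1.602e-19/(1.381e-23*1076.3) = 0.1477
Step 3: exp(x) = 1.159
Step 4: Xi = 1 + 1.159 = 2.159

2.159


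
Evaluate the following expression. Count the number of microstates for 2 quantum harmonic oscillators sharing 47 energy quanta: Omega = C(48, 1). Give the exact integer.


Step 1: Use binomial coefficient C(48, 1)
Step 2: Numerator = 48! / 47!
Step 3: Denominator = 1!
Step 4: Omega = 48

48


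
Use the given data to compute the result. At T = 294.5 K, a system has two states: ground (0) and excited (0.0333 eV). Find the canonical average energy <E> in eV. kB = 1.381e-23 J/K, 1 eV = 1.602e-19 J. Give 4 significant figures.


Step 1: beta*E = 0.0333*1.602e-19/(1.381e-23*294.5) = 1.312
Step 2: exp(-beta*E) = 0.2694
Step 3: <E> = 0.0333*0.2694/(1+0.2694) = 0.007066 eV

0.007066


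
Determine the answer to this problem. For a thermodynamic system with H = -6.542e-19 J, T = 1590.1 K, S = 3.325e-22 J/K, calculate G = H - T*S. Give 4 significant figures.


Step 1: T*S = 1590.1 * 3.325e-22 = 5.287e-19 J
Step 2: G = H - T*S = -6.542e-19 - 5.287e-19
Step 3: G = -1.183e-18 J

-1.183e-18


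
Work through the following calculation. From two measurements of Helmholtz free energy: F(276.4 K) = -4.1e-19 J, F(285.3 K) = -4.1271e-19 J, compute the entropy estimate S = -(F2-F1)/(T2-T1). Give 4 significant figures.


Step 1: dF = F2 - F1 = -4.1271e-19 - (-4.1e-19) = -2.71e-21 J
Step 2: dT = T2 - T1 = 285.3 - 276.4 = 8.9 K
Step 3: S = -dF/dT = -(-2.71e-21)/8.9 = 3.045e-22 J/K

3.045e-22


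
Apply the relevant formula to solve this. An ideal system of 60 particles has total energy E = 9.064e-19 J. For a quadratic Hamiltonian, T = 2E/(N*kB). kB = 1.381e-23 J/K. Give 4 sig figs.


Step 1: Numerator = 2*E = 2*9.064e-19 = 1.813e-18 J
Step 2: Denominator = N*kB = 60*1.381e-23 = 8.286e-22
Step 3: T = 1.813e-18 / 8.286e-22 = 2188 K

2188


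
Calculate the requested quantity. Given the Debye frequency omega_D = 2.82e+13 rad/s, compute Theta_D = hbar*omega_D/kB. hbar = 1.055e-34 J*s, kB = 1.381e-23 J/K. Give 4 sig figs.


Step 1: hbar*omega_D = 1.055e-34 * 2.82e+13 = 2.975e-21 J
Step 2: Theta_D = 2.975e-21 / 1.381e-23
Step 3: Theta_D = 215.4 K

215.4


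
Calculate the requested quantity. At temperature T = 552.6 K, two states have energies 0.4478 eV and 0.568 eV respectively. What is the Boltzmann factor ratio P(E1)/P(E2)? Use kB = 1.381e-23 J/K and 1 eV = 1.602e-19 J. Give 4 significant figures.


Step 1: Compute energy difference dE = E1 - E2 = 0.4478 - 0.568 = -0.1202 eV
Step 2: Convert to Joules: dE_J = -0.1202 * 1.602e-19 = -1.926e-20 J
Step 3: Compute exponent = -dE_J / (kB * T) = -(-1.926e-20) / (1.381e-23 * 552.6) = 2.523
Step 4: P(E1)/P(E2) = exp(2.523) = 12.47

12.47


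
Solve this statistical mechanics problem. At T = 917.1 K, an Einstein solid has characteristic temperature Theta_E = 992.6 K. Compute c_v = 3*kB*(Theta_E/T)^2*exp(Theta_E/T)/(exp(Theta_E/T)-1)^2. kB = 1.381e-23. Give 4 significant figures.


Step 1: x = Theta_E/T = 992.6/917.1 = 1.082
Step 2: x^2 = 1.171
Step 3: exp(x) = 2.952
Step 4: c_v = 3*1.381e-23*1.171*2.952/(2.952-1)^2 = 3.761e-23

3.761e-23


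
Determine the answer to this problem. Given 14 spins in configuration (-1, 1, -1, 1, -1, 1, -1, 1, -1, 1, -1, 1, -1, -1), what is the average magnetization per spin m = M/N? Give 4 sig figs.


Step 1: Count up spins (+1): 6, down spins (-1): 8
Step 2: Total magnetization M = 6 - 8 = -2
Step 3: m = M/N = -2/14 = -0.1429

-0.1429


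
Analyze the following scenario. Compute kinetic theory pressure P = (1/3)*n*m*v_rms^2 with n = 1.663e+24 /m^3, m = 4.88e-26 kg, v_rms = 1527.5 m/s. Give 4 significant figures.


Step 1: v_rms^2 = 1527.5^2 = 2.333e+06
Step 2: n*m = 1.663e+24*4.88e-26 = 0.08115
Step 3: P = (1/3)*0.08115*2.333e+06 = 6.312e+04 Pa

6.312e+04


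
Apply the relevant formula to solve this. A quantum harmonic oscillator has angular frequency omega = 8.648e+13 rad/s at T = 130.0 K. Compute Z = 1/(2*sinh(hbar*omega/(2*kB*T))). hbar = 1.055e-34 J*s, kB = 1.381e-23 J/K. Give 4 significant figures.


Step 1: Compute x = hbar*omega/(kB*T) = 1.055e-34*8.648e+13/(1.381e-23*130.0) = 5.082
Step 2: x/2 = 2.541
Step 3: sinh(x/2) = 6.307
Step 4: Z = 1/(2*6.307) = 0.07928

0.07928


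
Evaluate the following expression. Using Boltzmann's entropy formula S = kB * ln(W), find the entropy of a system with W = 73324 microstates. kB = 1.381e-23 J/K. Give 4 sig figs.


Step 1: ln(W) = ln(73324) = 11.2
Step 2: S = kB * ln(W) = 1.381e-23 * 11.2
Step 3: S = 1.547e-22 J/K

1.547e-22


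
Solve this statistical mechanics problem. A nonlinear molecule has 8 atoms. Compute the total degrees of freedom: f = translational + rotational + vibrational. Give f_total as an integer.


Step 1: Translational DOF = 3
Step 2: Rotational DOF (nonlinear) = 3
Step 3: Vibrational DOF = 3*8 - 6 = 18
Step 4: Total = 3 + 3 + 18 = 24

24


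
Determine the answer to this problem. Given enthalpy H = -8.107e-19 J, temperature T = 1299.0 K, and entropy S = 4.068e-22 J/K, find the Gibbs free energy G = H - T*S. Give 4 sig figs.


Step 1: T*S = 1299.0 * 4.068e-22 = 5.284e-19 J
Step 2: G = H - T*S = -8.107e-19 - 5.284e-19
Step 3: G = -1.339e-18 J

-1.339e-18


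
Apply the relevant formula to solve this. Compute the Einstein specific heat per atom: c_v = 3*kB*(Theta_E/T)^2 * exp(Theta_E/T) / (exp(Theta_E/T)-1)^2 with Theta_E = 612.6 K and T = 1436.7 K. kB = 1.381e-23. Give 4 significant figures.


Step 1: x = Theta_E/T = 612.6/1436.7 = 0.4264
Step 2: x^2 = 0.1818
Step 3: exp(x) = 1.532
Step 4: c_v = 3*1.381e-23*0.1818*1.532/(1.532-1)^2 = 4.081e-23

4.081e-23


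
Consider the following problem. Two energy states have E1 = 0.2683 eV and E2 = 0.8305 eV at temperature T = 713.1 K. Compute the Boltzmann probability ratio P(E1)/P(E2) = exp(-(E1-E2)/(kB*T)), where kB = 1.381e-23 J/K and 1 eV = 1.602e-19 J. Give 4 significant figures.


Step 1: Compute energy difference dE = E1 - E2 = 0.2683 - 0.8305 = -0.5622 eV
Step 2: Convert to Joules: dE_J = -0.5622 * 1.602e-19 = -9.006e-20 J
Step 3: Compute exponent = -dE_J / (kB * T) = -(-9.006e-20) / (1.381e-23 * 713.1) = 9.146
Step 4: P(E1)/P(E2) = exp(9.146) = 9373

9373


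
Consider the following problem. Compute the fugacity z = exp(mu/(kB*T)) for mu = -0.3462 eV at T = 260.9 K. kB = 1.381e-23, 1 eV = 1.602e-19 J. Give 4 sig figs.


Step 1: Convert mu to Joules: -0.3462*1.602e-19 = -5.546e-20 J
Step 2: kB*T = 1.381e-23*260.9 = 3.603e-21 J
Step 3: mu/(kB*T) = -15.39
Step 4: z = exp(-15.39) = 2.065e-07

2.065e-07


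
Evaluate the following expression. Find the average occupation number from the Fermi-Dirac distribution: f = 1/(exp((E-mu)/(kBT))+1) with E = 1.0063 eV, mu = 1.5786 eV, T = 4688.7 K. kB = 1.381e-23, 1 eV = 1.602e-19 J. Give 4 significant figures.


Step 1: (E - mu) = 1.0063 - 1.5786 = -0.5723 eV
Step 2: Convert: (E-mu)*eV = -9.168e-20 J
Step 3: x = (E-mu)*eV/(kB*T) = -1.416
Step 4: f = 1/(exp(-1.416)+1) = 0.8047

0.8047


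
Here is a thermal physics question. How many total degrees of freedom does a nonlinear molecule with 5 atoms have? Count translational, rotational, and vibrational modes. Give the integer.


Step 1: Translational DOF = 3
Step 2: Rotational DOF (nonlinear) = 3
Step 3: Vibrational DOF = 3*5 - 6 = 9
Step 4: Total = 3 + 3 + 9 = 15

15


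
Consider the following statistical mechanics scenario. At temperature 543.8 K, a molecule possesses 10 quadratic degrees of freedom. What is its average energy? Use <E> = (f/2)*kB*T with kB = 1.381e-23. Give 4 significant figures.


Step 1: f/2 = 10/2 = 5
Step 2: kB*T = 1.381e-23 * 543.8 = 7.51e-21
Step 3: <E> = 5 * 7.51e-21 = 3.755e-20 J

3.755e-20


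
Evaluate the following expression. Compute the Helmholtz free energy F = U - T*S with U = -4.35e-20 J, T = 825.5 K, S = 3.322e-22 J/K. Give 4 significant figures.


Step 1: T*S = 825.5 * 3.322e-22 = 2.742e-19 J
Step 2: F = U - T*S = -4.35e-20 - 2.742e-19
Step 3: F = -3.177e-19 J

-3.177e-19


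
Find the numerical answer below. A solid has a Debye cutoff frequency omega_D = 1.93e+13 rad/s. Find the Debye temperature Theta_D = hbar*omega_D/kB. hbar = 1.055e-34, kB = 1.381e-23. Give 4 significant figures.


Step 1: hbar*omega_D = 1.055e-34 * 1.93e+13 = 2.036e-21 J
Step 2: Theta_D = 2.036e-21 / 1.381e-23
Step 3: Theta_D = 147.4 K

147.4


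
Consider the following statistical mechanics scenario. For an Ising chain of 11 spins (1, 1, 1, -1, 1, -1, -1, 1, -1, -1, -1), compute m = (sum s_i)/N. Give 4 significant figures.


Step 1: Count up spins (+1): 5, down spins (-1): 6
Step 2: Total magnetization M = 5 - 6 = -1
Step 3: m = M/N = -1/11 = -0.09091

-0.09091


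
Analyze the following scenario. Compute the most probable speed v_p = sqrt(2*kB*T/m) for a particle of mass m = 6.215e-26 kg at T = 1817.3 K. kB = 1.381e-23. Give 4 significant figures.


Step 1: Numerator = 2*kB*T = 2*1.381e-23*1817.3 = 5.019e-20
Step 2: Ratio = 5.019e-20 / 6.215e-26 = 8.076e+05
Step 3: v_p = sqrt(8.076e+05) = 898.7 m/s

898.7


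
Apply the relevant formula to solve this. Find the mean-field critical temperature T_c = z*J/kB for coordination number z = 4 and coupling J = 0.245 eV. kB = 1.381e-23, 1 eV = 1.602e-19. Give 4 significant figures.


Step 1: z*J = 4*0.245 = 0.98 eV
Step 2: Convert to Joules: 0.98*1.602e-19 = 1.57e-19 J
Step 3: T_c = 1.57e-19 / 1.381e-23 = 1.137e+04 K

1.137e+04


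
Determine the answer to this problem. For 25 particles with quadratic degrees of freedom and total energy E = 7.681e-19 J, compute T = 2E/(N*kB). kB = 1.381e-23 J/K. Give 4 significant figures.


Step 1: Numerator = 2*E = 2*7.681e-19 = 1.536e-18 J
Step 2: Denominator = N*kB = 25*1.381e-23 = 3.452e-22
Step 3: T = 1.536e-18 / 3.452e-22 = 4450 K

4450


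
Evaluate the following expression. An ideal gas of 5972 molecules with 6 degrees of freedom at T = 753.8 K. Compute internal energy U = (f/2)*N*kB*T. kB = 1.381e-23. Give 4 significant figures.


Step 1: f/2 = 6/2 = 3.0
Step 2: N*kB*T = 5972*1.381e-23*753.8 = 6.217e-17
Step 3: U = 3.0 * 6.217e-17 = 1.865e-16 J

1.865e-16


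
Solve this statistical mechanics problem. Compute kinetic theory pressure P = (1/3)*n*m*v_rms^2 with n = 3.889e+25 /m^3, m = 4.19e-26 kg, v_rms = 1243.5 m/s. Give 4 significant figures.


Step 1: v_rms^2 = 1243.5^2 = 1.546e+06
Step 2: n*m = 3.889e+25*4.19e-26 = 1.629
Step 3: P = (1/3)*1.629*1.546e+06 = 8.399e+05 Pa

8.399e+05


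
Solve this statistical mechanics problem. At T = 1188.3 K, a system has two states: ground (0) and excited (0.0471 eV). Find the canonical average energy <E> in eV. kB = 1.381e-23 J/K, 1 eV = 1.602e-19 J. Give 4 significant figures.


Step 1: beta*E = 0.0471*1.602e-19/(1.381e-23*1188.3) = 0.4598
Step 2: exp(-beta*E) = 0.6314
Step 3: <E> = 0.0471*0.6314/(1+0.6314) = 0.01823 eV

0.01823


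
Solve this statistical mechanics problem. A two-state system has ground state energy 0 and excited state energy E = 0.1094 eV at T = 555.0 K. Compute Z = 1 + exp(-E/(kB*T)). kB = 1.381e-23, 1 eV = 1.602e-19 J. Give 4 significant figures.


Step 1: Compute beta*E = E*eV/(kB*T) = 0.1094*1.602e-19/(1.381e-23*555.0) = 2.287
Step 2: exp(-beta*E) = exp(-2.287) = 0.1016
Step 3: Z = 1 + 0.1016 = 1.102

1.102


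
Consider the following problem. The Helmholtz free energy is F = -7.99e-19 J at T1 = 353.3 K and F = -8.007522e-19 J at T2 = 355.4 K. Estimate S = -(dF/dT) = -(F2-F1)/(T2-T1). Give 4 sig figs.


Step 1: dF = F2 - F1 = -8.007522e-19 - (-7.99e-19) = -1.7522e-21 J
Step 2: dT = T2 - T1 = 355.4 - 353.3 = 2.1 K
Step 3: S = -dF/dT = -(-1.7522e-21)/2.1 = 8.344e-22 J/K

8.344e-22


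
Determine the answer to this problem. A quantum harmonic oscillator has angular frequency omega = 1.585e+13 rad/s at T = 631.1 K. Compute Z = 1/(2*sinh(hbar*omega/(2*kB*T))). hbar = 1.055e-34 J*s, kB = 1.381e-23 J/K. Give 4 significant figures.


Step 1: Compute x = hbar*omega/(kB*T) = 1.055e-34*1.585e+13/(1.381e-23*631.1) = 0.1919
Step 2: x/2 = 0.09593
Step 3: sinh(x/2) = 0.09608
Step 4: Z = 1/(2*0.09608) = 5.204

5.204


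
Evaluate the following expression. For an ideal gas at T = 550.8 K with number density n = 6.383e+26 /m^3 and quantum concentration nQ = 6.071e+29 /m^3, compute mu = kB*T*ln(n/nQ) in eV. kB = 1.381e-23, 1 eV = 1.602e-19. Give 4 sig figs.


Step 1: n/nQ = 6.383e+26/6.071e+29 = 0.001051
Step 2: ln(n/nQ) = -6.858
Step 3: mu = kB*T*ln(n/nQ) = 7.607e-21*-6.858 = -5.216e-20 J
Step 4: Convert to eV: -5.216e-20/1.602e-19 = -0.3256 eV

-0.3256


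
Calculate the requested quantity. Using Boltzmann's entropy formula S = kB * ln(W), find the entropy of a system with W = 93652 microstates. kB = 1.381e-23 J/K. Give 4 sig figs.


Step 1: ln(W) = ln(93652) = 11.45
Step 2: S = kB * ln(W) = 1.381e-23 * 11.45
Step 3: S = 1.581e-22 J/K

1.581e-22


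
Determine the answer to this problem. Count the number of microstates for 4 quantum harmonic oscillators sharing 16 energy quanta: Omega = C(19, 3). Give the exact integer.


Step 1: Use binomial coefficient C(19, 3)
Step 2: Numerator = 19! / 16!
Step 3: Denominator = 3!
Step 4: Omega = 969

969


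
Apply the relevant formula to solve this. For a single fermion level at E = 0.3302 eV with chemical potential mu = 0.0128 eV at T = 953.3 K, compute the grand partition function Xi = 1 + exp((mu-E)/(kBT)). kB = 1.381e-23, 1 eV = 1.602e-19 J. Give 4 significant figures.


Step 1: (mu - E) = 0.0128 - 0.3302 = -0.3174 eV
Step 2: x = (mu-E)*eV/(kB*T) = -0.3174*1.602e-19/(1.381e-23*953.3) = -3.862
Step 3: exp(x) = 0.02102
Step 4: Xi = 1 + 0.02102 = 1.021

1.021


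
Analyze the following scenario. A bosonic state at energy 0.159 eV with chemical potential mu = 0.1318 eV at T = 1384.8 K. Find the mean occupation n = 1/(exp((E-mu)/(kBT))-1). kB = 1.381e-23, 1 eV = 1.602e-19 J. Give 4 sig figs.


Step 1: (E - mu) = 0.0272 eV
Step 2: x = (E-mu)*eV/(kB*T) = 0.0272*1.602e-19/(1.381e-23*1384.8) = 0.2279
Step 3: exp(x) = 1.256
Step 4: n = 1/(exp(x)-1) = 3.908

3.908


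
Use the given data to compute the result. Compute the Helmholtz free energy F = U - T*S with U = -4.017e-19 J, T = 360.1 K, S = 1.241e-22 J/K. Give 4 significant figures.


Step 1: T*S = 360.1 * 1.241e-22 = 4.469e-20 J
Step 2: F = U - T*S = -4.017e-19 - 4.469e-20
Step 3: F = -4.464e-19 J

-4.464e-19


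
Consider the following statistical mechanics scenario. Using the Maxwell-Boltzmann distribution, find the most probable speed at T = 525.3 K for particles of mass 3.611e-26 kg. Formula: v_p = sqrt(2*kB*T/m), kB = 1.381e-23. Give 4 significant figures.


Step 1: Numerator = 2*kB*T = 2*1.381e-23*525.3 = 1.451e-20
Step 2: Ratio = 1.451e-20 / 3.611e-26 = 4.018e+05
Step 3: v_p = sqrt(4.018e+05) = 633.9 m/s

633.9


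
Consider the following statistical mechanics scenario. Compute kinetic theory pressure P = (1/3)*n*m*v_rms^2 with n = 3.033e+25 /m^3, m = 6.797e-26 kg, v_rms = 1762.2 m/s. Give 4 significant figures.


Step 1: v_rms^2 = 1762.2^2 = 3.105e+06
Step 2: n*m = 3.033e+25*6.797e-26 = 2.062
Step 3: P = (1/3)*2.062*3.105e+06 = 2.134e+06 Pa

2.134e+06


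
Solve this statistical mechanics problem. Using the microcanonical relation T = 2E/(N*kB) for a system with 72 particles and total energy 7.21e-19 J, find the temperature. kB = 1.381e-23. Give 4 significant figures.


Step 1: Numerator = 2*E = 2*7.21e-19 = 1.442e-18 J
Step 2: Denominator = N*kB = 72*1.381e-23 = 9.943e-22
Step 3: T = 1.442e-18 / 9.943e-22 = 1450 K

1450


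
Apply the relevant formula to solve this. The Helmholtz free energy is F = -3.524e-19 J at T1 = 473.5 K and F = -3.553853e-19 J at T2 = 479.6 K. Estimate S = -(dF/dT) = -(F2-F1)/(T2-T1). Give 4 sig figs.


Step 1: dF = F2 - F1 = -3.553853e-19 - (-3.524e-19) = -2.9853e-21 J
Step 2: dT = T2 - T1 = 479.6 - 473.5 = 6.1 K
Step 3: S = -dF/dT = -(-2.9853e-21)/6.1 = 4.894e-22 J/K

4.894e-22


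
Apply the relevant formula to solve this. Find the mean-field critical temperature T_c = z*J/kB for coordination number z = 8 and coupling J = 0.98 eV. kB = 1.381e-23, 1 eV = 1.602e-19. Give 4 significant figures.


Step 1: z*J = 8*0.98 = 7.84 eV
Step 2: Convert to Joules: 7.84*1.602e-19 = 1.256e-18 J
Step 3: T_c = 1.256e-18 / 1.381e-23 = 9.095e+04 K

9.095e+04


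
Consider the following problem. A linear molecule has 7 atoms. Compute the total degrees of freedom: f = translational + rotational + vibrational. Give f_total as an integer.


Step 1: Translational DOF = 3
Step 2: Rotational DOF (linear) = 2
Step 3: Vibrational DOF = 3*7 - 5 = 16
Step 4: Total = 3 + 2 + 16 = 21

21


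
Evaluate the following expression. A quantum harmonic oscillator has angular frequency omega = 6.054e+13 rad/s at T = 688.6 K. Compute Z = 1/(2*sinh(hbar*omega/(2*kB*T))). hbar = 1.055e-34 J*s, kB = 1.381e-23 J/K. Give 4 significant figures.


Step 1: Compute x = hbar*omega/(kB*T) = 1.055e-34*6.054e+13/(1.381e-23*688.6) = 0.6716
Step 2: x/2 = 0.3358
Step 3: sinh(x/2) = 0.3422
Step 4: Z = 1/(2*0.3422) = 1.461

1.461


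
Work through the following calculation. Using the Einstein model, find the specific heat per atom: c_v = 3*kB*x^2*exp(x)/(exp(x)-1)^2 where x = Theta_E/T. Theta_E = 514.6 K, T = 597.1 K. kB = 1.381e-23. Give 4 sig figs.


Step 1: x = Theta_E/T = 514.6/597.1 = 0.8618
Step 2: x^2 = 0.7428
Step 3: exp(x) = 2.367
Step 4: c_v = 3*1.381e-23*0.7428*2.367/(2.367-1)^2 = 3.896e-23

3.896e-23


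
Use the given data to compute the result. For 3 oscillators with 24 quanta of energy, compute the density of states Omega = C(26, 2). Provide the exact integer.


Step 1: Use binomial coefficient C(26, 2)
Step 2: Numerator = 26! / 24!
Step 3: Denominator = 2!
Step 4: Omega = 325

325


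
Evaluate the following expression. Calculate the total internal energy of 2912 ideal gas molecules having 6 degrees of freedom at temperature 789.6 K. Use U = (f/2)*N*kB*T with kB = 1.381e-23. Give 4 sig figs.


Step 1: f/2 = 6/2 = 3.0
Step 2: N*kB*T = 2912*1.381e-23*789.6 = 3.175e-17
Step 3: U = 3.0 * 3.175e-17 = 9.526e-17 J

9.526e-17


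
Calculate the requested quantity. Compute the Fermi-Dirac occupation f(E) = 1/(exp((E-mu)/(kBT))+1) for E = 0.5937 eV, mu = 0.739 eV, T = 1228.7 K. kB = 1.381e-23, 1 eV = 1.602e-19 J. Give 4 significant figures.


Step 1: (E - mu) = 0.5937 - 0.739 = -0.1453 eV
Step 2: Convert: (E-mu)*eV = -2.328e-20 J
Step 3: x = (E-mu)*eV/(kB*T) = -1.372
Step 4: f = 1/(exp(-1.372)+1) = 0.7977

0.7977


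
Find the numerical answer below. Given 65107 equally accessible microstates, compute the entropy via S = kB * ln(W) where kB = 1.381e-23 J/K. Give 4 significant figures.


Step 1: ln(W) = ln(65107) = 11.08
Step 2: S = kB * ln(W) = 1.381e-23 * 11.08
Step 3: S = 1.531e-22 J/K

1.531e-22


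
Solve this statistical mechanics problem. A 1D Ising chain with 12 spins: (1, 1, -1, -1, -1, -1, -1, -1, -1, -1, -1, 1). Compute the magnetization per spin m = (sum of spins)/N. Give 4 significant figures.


Step 1: Count up spins (+1): 3, down spins (-1): 9
Step 2: Total magnetization M = 3 - 9 = -6
Step 3: m = M/N = -6/12 = -0.5

-0.5


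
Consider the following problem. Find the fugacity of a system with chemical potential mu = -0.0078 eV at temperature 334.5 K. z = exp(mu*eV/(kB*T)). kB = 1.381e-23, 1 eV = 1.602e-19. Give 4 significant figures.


Step 1: Convert mu to Joules: -0.0078*1.602e-19 = -1.25e-21 J
Step 2: kB*T = 1.381e-23*334.5 = 4.619e-21 J
Step 3: mu/(kB*T) = -0.2705
Step 4: z = exp(-0.2705) = 0.763

0.763


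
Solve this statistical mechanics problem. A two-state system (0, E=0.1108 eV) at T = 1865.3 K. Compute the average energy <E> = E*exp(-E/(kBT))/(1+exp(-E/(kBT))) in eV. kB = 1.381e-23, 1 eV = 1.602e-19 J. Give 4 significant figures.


Step 1: beta*E = 0.1108*1.602e-19/(1.381e-23*1865.3) = 0.6891
Step 2: exp(-beta*E) = 0.502
Step 3: <E> = 0.1108*0.502/(1+0.502) = 0.03703 eV

0.03703


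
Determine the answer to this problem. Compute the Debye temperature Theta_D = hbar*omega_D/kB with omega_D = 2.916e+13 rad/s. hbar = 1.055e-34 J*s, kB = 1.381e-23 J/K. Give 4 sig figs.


Step 1: hbar*omega_D = 1.055e-34 * 2.916e+13 = 3.076e-21 J
Step 2: Theta_D = 3.076e-21 / 1.381e-23
Step 3: Theta_D = 222.8 K

222.8


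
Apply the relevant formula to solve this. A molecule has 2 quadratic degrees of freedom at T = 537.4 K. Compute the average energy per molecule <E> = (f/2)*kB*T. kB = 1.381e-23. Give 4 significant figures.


Step 1: f/2 = 2/2 = 1
Step 2: kB*T = 1.381e-23 * 537.4 = 7.421e-21
Step 3: <E> = 1 * 7.421e-21 = 7.421e-21 J

7.421e-21


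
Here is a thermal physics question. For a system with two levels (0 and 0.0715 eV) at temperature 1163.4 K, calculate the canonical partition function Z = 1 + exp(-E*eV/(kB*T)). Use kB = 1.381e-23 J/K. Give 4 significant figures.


Step 1: Compute beta*E = E*eV/(kB*T) = 0.0715*1.602e-19/(1.381e-23*1163.4) = 0.7129
Step 2: exp(-beta*E) = exp(-0.7129) = 0.4902
Step 3: Z = 1 + 0.4902 = 1.49

1.49


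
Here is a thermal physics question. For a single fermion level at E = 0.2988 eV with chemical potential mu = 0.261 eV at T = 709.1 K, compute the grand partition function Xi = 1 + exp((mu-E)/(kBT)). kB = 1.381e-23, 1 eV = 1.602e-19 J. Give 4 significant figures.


Step 1: (mu - E) = 0.261 - 0.2988 = -0.0378 eV
Step 2: x = (mu-E)*eV/(kB*T) = -0.0378*1.602e-19/(1.381e-23*709.1) = -0.6184
Step 3: exp(x) = 0.5388
Step 4: Xi = 1 + 0.5388 = 1.539

1.539


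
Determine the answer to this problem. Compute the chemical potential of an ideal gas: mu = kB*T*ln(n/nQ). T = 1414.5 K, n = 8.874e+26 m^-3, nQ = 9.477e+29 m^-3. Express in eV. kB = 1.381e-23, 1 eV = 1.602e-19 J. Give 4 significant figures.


Step 1: n/nQ = 8.874e+26/9.477e+29 = 0.0009364
Step 2: ln(n/nQ) = -6.973
Step 3: mu = kB*T*ln(n/nQ) = 1.953e-20*-6.973 = -1.362e-19 J
Step 4: Convert to eV: -1.362e-19/1.602e-19 = -0.8503 eV

-0.8503


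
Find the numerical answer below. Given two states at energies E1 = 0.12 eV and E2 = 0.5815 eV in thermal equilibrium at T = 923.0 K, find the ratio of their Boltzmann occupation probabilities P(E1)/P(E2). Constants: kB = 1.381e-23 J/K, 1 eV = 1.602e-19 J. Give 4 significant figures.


Step 1: Compute energy difference dE = E1 - E2 = 0.12 - 0.5815 = -0.4615 eV
Step 2: Convert to Joules: dE_J = -0.4615 * 1.602e-19 = -7.393e-20 J
Step 3: Compute exponent = -dE_J / (kB * T) = -(-7.393e-20) / (1.381e-23 * 923.0) = 5.8
Step 4: P(E1)/P(E2) = exp(5.8) = 330.3

330.3


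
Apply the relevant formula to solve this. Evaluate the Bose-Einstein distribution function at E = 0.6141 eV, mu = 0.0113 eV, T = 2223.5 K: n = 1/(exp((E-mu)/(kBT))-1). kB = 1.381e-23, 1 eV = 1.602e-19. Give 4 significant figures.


Step 1: (E - mu) = 0.6028 eV
Step 2: x = (E-mu)*eV/(kB*T) = 0.6028*1.602e-19/(1.381e-23*2223.5) = 3.145
Step 3: exp(x) = 23.22
Step 4: n = 1/(exp(x)-1) = 0.04501

0.04501


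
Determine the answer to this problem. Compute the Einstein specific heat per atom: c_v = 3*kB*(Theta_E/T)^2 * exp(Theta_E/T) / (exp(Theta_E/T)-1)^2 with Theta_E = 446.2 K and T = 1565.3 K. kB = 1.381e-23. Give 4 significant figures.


Step 1: x = Theta_E/T = 446.2/1565.3 = 0.2851
Step 2: x^2 = 0.08126
Step 3: exp(x) = 1.33
Step 4: c_v = 3*1.381e-23*0.08126*1.33/(1.33-1)^2 = 4.115e-23

4.115e-23


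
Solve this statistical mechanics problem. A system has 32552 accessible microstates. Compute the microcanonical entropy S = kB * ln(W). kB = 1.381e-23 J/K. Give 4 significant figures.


Step 1: ln(W) = ln(32552) = 10.39
Step 2: S = kB * ln(W) = 1.381e-23 * 10.39
Step 3: S = 1.435e-22 J/K

1.435e-22


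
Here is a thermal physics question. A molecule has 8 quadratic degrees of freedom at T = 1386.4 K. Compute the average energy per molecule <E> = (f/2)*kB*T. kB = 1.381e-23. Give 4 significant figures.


Step 1: f/2 = 8/2 = 4
Step 2: kB*T = 1.381e-23 * 1386.4 = 1.915e-20
Step 3: <E> = 4 * 1.915e-20 = 7.658e-20 J

7.658e-20


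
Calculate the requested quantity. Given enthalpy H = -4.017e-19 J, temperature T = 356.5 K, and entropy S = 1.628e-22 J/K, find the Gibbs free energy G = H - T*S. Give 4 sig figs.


Step 1: T*S = 356.5 * 1.628e-22 = 5.804e-20 J
Step 2: G = H - T*S = -4.017e-19 - 5.804e-20
Step 3: G = -4.597e-19 J

-4.597e-19


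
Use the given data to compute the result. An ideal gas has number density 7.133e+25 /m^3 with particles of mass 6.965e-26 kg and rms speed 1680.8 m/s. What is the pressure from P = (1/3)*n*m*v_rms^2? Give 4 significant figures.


Step 1: v_rms^2 = 1680.8^2 = 2.825e+06
Step 2: n*m = 7.133e+25*6.965e-26 = 4.968
Step 3: P = (1/3)*4.968*2.825e+06 = 4.678e+06 Pa

4.678e+06


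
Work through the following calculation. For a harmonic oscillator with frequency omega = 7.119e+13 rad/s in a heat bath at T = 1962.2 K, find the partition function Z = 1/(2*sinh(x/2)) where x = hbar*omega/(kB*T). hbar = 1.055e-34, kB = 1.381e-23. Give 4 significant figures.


Step 1: Compute x = hbar*omega/(kB*T) = 1.055e-34*7.119e+13/(1.381e-23*1962.2) = 0.2772
Step 2: x/2 = 0.1386
Step 3: sinh(x/2) = 0.139
Step 4: Z = 1/(2*0.139) = 3.596

3.596


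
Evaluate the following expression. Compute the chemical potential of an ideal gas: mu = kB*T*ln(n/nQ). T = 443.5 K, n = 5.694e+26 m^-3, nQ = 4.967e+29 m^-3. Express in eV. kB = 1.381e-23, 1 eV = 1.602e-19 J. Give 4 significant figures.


Step 1: n/nQ = 5.694e+26/4.967e+29 = 0.001146
Step 2: ln(n/nQ) = -6.771
Step 3: mu = kB*T*ln(n/nQ) = 6.125e-21*-6.771 = -4.147e-20 J
Step 4: Convert to eV: -4.147e-20/1.602e-19 = -0.2589 eV

-0.2589


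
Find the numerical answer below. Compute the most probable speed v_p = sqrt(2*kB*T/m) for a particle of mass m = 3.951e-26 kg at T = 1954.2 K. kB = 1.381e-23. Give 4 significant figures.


Step 1: Numerator = 2*kB*T = 2*1.381e-23*1954.2 = 5.398e-20
Step 2: Ratio = 5.398e-20 / 3.951e-26 = 1.366e+06
Step 3: v_p = sqrt(1.366e+06) = 1169 m/s

1169


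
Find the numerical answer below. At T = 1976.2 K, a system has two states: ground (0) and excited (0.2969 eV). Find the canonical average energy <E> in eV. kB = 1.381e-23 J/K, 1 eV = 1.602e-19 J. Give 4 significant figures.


Step 1: beta*E = 0.2969*1.602e-19/(1.381e-23*1976.2) = 1.743
Step 2: exp(-beta*E) = 0.175
Step 3: <E> = 0.2969*0.175/(1+0.175) = 0.04423 eV

0.04423


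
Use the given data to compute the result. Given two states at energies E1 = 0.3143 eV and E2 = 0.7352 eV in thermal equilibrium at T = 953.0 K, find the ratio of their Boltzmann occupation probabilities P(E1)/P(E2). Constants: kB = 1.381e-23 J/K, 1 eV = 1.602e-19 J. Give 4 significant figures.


Step 1: Compute energy difference dE = E1 - E2 = 0.3143 - 0.7352 = -0.4209 eV
Step 2: Convert to Joules: dE_J = -0.4209 * 1.602e-19 = -6.743e-20 J
Step 3: Compute exponent = -dE_J / (kB * T) = -(-6.743e-20) / (1.381e-23 * 953.0) = 5.123
Step 4: P(E1)/P(E2) = exp(5.123) = 167.9

167.9
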